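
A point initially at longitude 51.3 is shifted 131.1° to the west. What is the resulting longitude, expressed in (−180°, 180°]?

-79.8°

Start at +51.3°; shift −131.1° → -79.8°.
-79.8° already lies in (−180°, 180°].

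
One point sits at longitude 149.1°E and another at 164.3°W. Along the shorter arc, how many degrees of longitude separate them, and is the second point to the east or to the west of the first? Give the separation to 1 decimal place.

Raw difference: -164.3 − 149.1 = -313.4°.
Normalise into (−180°, 180°]: -313.4° + 360° = 46.6°.
Positive ⇒ the second point lies to the east; separation 46.6°.

46.6° east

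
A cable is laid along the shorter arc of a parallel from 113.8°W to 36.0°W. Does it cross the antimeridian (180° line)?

No

Signed shortest Δλ = ((-36.0 − -113.8 + 180) mod 360) − 180 = 77.8°.
Going east by 77.8° from -113.8° reaches -36.0° without touching 180°.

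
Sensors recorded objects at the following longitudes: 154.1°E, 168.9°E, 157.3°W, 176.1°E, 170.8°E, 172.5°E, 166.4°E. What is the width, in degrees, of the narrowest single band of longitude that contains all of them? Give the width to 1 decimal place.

48.6°

Sort the longitudes: -157.3°, +154.1°, +166.4°, +168.9°, +170.8°, +172.5°, +176.1°.
Eastward gaps between consecutive values (wrapping around): 311.4°, 12.3°, 2.5°, 1.9°, 1.7°, 3.6°, 26.6°.
Largest gap = 311.4° ⇒ minimal covering band is its complement: 360° − 311.4° = 48.6°.
Band runs from +154.1° eastward to -157.3°, crossing the antimeridian.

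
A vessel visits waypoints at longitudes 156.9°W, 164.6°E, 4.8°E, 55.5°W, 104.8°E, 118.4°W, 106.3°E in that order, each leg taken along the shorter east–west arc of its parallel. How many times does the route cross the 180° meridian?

Leg 1: -156.9° → +164.6°, shortest Δλ = -38.5° (west) — crosses 180°.
Leg 2: +164.6° → +4.8°, shortest Δλ = -159.8° (west) — does not cross 180°.
Leg 3: +4.8° → -55.5°, shortest Δλ = -60.3° (west) — does not cross 180°.
Leg 4: -55.5° → +104.8°, shortest Δλ = 160.3° (east) — does not cross 180°.
Leg 5: +104.8° → -118.4°, shortest Δλ = 136.8° (east) — crosses 180°.
Leg 6: -118.4° → +106.3°, shortest Δλ = -135.3° (west) — crosses 180°.
Total crossings: 3.

3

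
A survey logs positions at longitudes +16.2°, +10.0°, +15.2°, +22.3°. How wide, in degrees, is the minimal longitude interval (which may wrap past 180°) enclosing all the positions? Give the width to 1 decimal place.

Sort the longitudes: +10.0°, +15.2°, +16.2°, +22.3°.
Eastward gaps between consecutive values (wrapping around): 5.2°, 1.0°, 6.1°, 347.7°.
Largest gap = 347.7° ⇒ minimal covering band is its complement: 360° − 347.7° = 12.3°.
Band runs from +10.0° eastward to +22.3°.

12.3°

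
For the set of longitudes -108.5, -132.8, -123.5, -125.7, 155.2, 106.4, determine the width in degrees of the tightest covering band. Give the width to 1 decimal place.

Sort the longitudes: -132.8°, -125.7°, -123.5°, -108.5°, +106.4°, +155.2°.
Eastward gaps between consecutive values (wrapping around): 7.1°, 2.2°, 15.0°, 214.9°, 48.8°, 72.0°.
Largest gap = 214.9° ⇒ minimal covering band is its complement: 360° − 214.9° = 145.1°.
Band runs from +106.4° eastward to -108.5°, crossing the antimeridian.

145.1°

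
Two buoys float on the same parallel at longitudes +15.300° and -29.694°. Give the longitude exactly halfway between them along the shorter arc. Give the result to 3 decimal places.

-7.197°

Signed shortest Δλ from +15.300° to -29.694° is -44.994°.
Midpoint longitude = +15.300° + (-44.994°)/2 = +15.300° − 22.497° = -7.197°.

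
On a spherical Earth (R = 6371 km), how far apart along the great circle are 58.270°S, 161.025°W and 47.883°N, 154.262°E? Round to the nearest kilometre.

Δλ = 154.262 − -161.025 = 315.287°; wrapped into (−180°, 180°]: -44.713°.
Δφ = 47.883 − -58.270 = 106.153°.
a = sin²(Δφ/2) + cos φ₁ · cos φ₂ · sin²(Δλ/2) = 0.690131.
c = 2·atan2(√a, √(1−a)) = 1.96088 rad → d = 6371·c ≈ 12492.74 km.

12493 km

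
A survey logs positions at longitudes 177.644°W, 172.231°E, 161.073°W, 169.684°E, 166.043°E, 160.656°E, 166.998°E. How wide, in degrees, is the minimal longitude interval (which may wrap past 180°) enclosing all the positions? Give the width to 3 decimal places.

Sort the longitudes: -177.644°, -161.073°, +160.656°, +166.043°, +166.998°, +169.684°, +172.231°.
Eastward gaps between consecutive values (wrapping around): 16.571°, 321.729°, 5.387°, 0.955°, 2.686°, 2.547°, 10.125°.
Largest gap = 321.729° ⇒ minimal covering band is its complement: 360° − 321.729° = 38.271°.
Band runs from +160.656° eastward to -161.073°, crossing the antimeridian.

38.271°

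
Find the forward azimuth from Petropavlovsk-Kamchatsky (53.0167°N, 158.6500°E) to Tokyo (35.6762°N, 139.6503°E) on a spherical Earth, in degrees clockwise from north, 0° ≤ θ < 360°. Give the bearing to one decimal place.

Δλ = 139.6503 − 158.6500 = -18.9997°.
θ = atan2( sin Δλ · cos φ₂ , cos φ₁ · sin φ₂ − sin φ₁ · cos φ₂ · cos Δλ )
  = atan2(-0.26446, -0.26270) = -134.808° → normalised to [0°, 360°): 225.192°.

225.2°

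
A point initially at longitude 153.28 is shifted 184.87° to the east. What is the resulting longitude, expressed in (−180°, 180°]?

-21.85°

Start at +153.28°; shift +184.87° → +338.15°.
+338.15° lies outside (−180°, 180°]; subtract 360° → -21.85°.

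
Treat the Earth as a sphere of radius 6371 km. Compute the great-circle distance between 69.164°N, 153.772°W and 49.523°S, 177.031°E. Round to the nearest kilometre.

Δλ = 177.031 − -153.772 = 330.803°; wrapped into (−180°, 180°]: -29.197°.
Δφ = -49.523 − 69.164 = -118.687°.
a = sin²(Δφ/2) + cos φ₁ · cos φ₂ · sin²(Δλ/2) = 0.754680.
c = 2·atan2(√a, √(1−a)) = 2.10524 rad → d = 6371·c ≈ 13412.47 km.

13412 km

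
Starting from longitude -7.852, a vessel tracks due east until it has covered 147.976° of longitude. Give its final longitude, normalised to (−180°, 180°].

Start at -7.852°; shift +147.976° → +140.124°.
+140.124° already lies in (−180°, 180°].

+140.124°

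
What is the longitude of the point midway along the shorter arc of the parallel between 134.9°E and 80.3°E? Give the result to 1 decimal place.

Signed shortest Δλ from +134.9° to +80.3° is -54.6°.
Midpoint longitude = +134.9° + (-54.6°)/2 = +134.9° − 27.3° = +107.6°.

107.6°E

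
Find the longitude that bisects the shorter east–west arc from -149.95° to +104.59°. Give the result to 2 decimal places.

+157.32°

Signed shortest Δλ from -149.95° to +104.59° is -105.46°.
Midpoint longitude = -149.95° + (-105.46°)/2 = -149.95° − 52.73° = -202.68°.
Normalise into (−180°, 180°]: +157.32°.
(The naïve average (-149.95 + +104.59)/2 = -22.68° is on the wrong side of the globe.)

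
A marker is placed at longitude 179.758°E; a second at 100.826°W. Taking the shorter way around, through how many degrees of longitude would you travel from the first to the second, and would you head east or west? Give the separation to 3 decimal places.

79.416° east

Raw difference: -100.826 − 179.758 = -280.584°.
Normalise into (−180°, 180°]: -280.584° + 360° = 79.416°.
Positive ⇒ the second point lies to the east; separation 79.416°.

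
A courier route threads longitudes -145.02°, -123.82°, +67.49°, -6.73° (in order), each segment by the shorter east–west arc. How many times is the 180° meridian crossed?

1

Leg 1: -145.02° → -123.82°, shortest Δλ = 21.2° (east) — does not cross 180°.
Leg 2: -123.82° → +67.49°, shortest Δλ = -168.69° (west) — crosses 180°.
Leg 3: +67.49° → -6.73°, shortest Δλ = -74.22° (west) — does not cross 180°.
Total crossings: 1.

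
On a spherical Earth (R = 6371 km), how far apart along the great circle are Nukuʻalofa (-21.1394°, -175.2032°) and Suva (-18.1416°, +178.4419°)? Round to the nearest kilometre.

Δλ = 178.4419 − -175.2032 = 353.6451°; wrapped into (−180°, 180°]: -6.3549°.
Δφ = -18.1416 − -21.1394 = 2.9978°.
a = sin²(Δφ/2) + cos φ₁ · cos φ₂ · sin²(Δλ/2) = 0.003407.
c = 2·atan2(√a, √(1−a)) = 0.11681 rad → d = 6371·c ≈ 744.21 km.

744 km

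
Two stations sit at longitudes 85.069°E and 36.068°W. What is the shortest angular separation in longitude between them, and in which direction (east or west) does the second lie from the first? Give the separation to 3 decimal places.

Raw difference: -36.068 − 85.069 = -121.137°.
Normalise into (−180°, 180°]: -121.137° stays -121.137°.
Negative ⇒ the second point lies to the west; separation 121.137°.

121.137° west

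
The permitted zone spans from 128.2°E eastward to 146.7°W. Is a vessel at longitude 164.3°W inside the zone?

Yes

Band width going east from +128.2° to -146.7°: ((-146.7 − 128.2) mod 360) = 85.1°.
Offset of -164.3° east of the west edge: ((-164.3 − 128.2) mod 360) = 67.5°.
67.5° ≤ 85.1° ⇒ inside.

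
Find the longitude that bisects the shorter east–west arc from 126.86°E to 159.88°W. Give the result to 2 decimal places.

163.49°E

Signed shortest Δλ from +126.86° to -159.88° is +73.26°.
Midpoint longitude = +126.86° + (+73.26°)/2 = +126.86° + 36.63° = +163.49°.
(The naïve average (+126.86 + -159.88)/2 = -16.51° is on the wrong side of the globe.)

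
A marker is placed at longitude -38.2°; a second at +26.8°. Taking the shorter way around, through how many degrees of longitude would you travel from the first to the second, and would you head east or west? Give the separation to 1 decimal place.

65.0° east

Raw difference: 26.8 − -38.2 = 65.0°.
Normalise into (−180°, 180°]: 65.0° stays 65.0°.
Positive ⇒ the second point lies to the east; separation 65.0°.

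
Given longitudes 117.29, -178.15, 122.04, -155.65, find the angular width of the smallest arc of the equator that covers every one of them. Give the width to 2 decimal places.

87.06°

Sort the longitudes: -178.15°, -155.65°, +117.29°, +122.04°.
Eastward gaps between consecutive values (wrapping around): 22.50°, 272.94°, 4.75°, 59.81°.
Largest gap = 272.94° ⇒ minimal covering band is its complement: 360° − 272.94° = 87.06°.
Band runs from +117.29° eastward to -155.65°, crossing the antimeridian.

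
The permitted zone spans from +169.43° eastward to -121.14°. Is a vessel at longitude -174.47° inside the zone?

Band width going east from +169.43° to -121.14°: ((-121.14 − 169.43) mod 360) = 69.43°.
Offset of -174.47° east of the west edge: ((-174.47 − 169.43) mod 360) = 16.10°.
16.10° ≤ 69.43° ⇒ inside.

Yes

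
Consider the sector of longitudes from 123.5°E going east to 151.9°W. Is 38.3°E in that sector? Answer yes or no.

No

Band width going east from +123.5° to -151.9°: ((-151.9 − 123.5) mod 360) = 84.6°.
Offset of +38.3° east of the west edge: ((38.3 − 123.5) mod 360) = 274.8°.
274.8° > 84.6° ⇒ outside.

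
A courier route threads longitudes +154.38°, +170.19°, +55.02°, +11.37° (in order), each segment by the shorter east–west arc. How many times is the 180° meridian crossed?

Leg 1: +154.38° → +170.19°, shortest Δλ = 15.81° (east) — does not cross 180°.
Leg 2: +170.19° → +55.02°, shortest Δλ = -115.17° (west) — does not cross 180°.
Leg 3: +55.02° → +11.37°, shortest Δλ = -43.65° (west) — does not cross 180°.
Total crossings: 0.

0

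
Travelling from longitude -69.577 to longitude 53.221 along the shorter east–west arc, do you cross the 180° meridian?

No

Signed shortest Δλ = ((53.221 − -69.577 + 180) mod 360) − 180 = 122.798°.
Going east by 122.798° from -69.577° reaches +53.221° without touching 180°.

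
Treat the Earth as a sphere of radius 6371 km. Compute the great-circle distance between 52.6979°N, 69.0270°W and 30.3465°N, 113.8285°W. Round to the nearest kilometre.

4379 km

Δλ = -113.8285 − -69.0270 = -44.8015°.
Δφ = 30.3465 − 52.6979 = -22.3514°.
a = sin²(Δφ/2) + cos φ₁ · cos φ₂ · sin²(Δλ/2) = 0.113515.
c = 2·atan2(√a, √(1−a)) = 0.68729 rad → d = 6371·c ≈ 4378.71 km.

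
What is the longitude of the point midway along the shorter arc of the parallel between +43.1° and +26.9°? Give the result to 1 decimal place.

+35.0°

Signed shortest Δλ from +43.1° to +26.9° is -16.2°.
Midpoint longitude = +43.1° + (-16.2°)/2 = +43.1° − 8.1° = +35.0°.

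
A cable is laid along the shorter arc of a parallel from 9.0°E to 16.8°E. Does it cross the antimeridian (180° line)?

Signed shortest Δλ = ((16.8 − 9.0 + 180) mod 360) − 180 = 7.8°.
Going east by 7.8° from +9.0° reaches +16.8° without touching 180°.

No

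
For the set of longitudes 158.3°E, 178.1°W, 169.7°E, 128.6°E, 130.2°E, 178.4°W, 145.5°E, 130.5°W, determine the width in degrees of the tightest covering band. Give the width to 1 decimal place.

Sort the longitudes: -178.4°, -178.1°, -130.5°, +128.6°, +130.2°, +145.5°, +158.3°, +169.7°.
Eastward gaps between consecutive values (wrapping around): 0.3°, 47.6°, 259.1°, 1.6°, 15.3°, 12.8°, 11.4°, 11.9°.
Largest gap = 259.1° ⇒ minimal covering band is its complement: 360° − 259.1° = 100.9°.
Band runs from +128.6° eastward to -130.5°, crossing the antimeridian.

100.9°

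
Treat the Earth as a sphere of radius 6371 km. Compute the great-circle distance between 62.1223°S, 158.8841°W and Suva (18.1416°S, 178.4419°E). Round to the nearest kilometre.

5198 km

Δλ = 178.4419 − -158.8841 = 337.3260°; wrapped into (−180°, 180°]: -22.6740°.
Δφ = -18.1416 − -62.1223 = 43.9807°.
a = sin²(Δφ/2) + cos φ₁ · cos φ₂ · sin²(Δλ/2) = 0.157384.
c = 2·atan2(√a, √(1−a)) = 0.81587 rad → d = 6371·c ≈ 5197.93 km.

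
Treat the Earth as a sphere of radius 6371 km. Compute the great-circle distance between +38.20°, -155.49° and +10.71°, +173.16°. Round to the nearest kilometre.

Δλ = 173.16 − -155.49 = 328.65°; wrapped into (−180°, 180°]: -31.35°.
Δφ = 10.71 − 38.20 = -27.49°.
a = sin²(Δφ/2) + cos φ₁ · cos φ₂ · sin²(Δλ/2) = 0.112821.
c = 2·atan2(√a, √(1−a)) = 0.68510 rad → d = 6371·c ≈ 4364.74 km.

4365 km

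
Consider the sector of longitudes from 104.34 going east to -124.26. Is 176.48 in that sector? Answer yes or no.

Yes

Band width going east from +104.34° to -124.26°: ((-124.26 − 104.34) mod 360) = 131.40°.
Offset of +176.48° east of the west edge: ((176.48 − 104.34) mod 360) = 72.14°.
72.14° ≤ 131.40° ⇒ inside.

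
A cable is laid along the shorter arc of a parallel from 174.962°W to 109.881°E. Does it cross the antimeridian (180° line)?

Naïve |109.881 − -174.962| = 284.843° > 180°, so the shorter arc goes the other way round — across 180°.
Signed shortest Δλ = ((109.881 − -174.962 + 180) mod 360) − 180 = -75.157°.
Going west by 75.157° from -174.962° passes through 180° before reaching +109.881°.

Yes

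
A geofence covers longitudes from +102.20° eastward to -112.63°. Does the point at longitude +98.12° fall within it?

No

Band width going east from +102.20° to -112.63°: ((-112.63 − 102.20) mod 360) = 145.17°.
Offset of +98.12° east of the west edge: ((98.12 − 102.20) mod 360) = 355.92°.
355.92° > 145.17° ⇒ outside.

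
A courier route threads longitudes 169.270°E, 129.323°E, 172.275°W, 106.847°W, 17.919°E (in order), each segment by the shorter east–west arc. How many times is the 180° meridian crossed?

1

Leg 1: +169.270° → +129.323°, shortest Δλ = -39.947° (west) — does not cross 180°.
Leg 2: +129.323° → -172.275°, shortest Δλ = 58.402° (east) — crosses 180°.
Leg 3: -172.275° → -106.847°, shortest Δλ = 65.428° (east) — does not cross 180°.
Leg 4: -106.847° → +17.919°, shortest Δλ = 124.766° (east) — does not cross 180°.
Total crossings: 1.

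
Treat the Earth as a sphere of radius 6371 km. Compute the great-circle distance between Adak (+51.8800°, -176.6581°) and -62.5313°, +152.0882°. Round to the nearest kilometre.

13014 km

Δλ = 152.0882 − -176.6581 = 328.7463°; wrapped into (−180°, 180°]: -31.2537°.
Δφ = -62.5313 − 51.8800 = -114.4113°.
a = sin²(Δφ/2) + cos φ₁ · cos φ₂ · sin²(Δλ/2) = 0.727303.
c = 2·atan2(√a, √(1−a)) = 2.04273 rad → d = 6371·c ≈ 13014.21 km.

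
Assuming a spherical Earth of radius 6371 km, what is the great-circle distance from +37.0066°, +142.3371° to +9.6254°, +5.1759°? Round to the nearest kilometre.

13173 km

Δλ = 5.1759 − 142.3371 = -137.1612°.
Δφ = 9.6254 − 37.0066 = -27.3812°.
a = sin²(Δφ/2) + cos φ₁ · cos φ₂ · sin²(Δλ/2) = 0.738339.
c = 2·atan2(√a, √(1−a)) = 2.06767 rad → d = 6371·c ≈ 13173.12 km.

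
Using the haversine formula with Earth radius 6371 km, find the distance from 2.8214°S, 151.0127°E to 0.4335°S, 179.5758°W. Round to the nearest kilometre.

3280 km

Δλ = -179.5758 − 151.0127 = -330.5885°; wrapped into (−180°, 180°]: 29.4115°.
Δφ = -0.4335 − -2.8214 = 2.3879°.
a = sin²(Δφ/2) + cos φ₁ · cos φ₂ · sin²(Δλ/2) = 0.064797.
c = 2·atan2(√a, √(1−a)) = 0.51477 rad → d = 6371·c ≈ 3279.59 km.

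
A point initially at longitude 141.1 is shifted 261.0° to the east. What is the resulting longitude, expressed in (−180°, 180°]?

Start at +141.1°; shift +261.0° → +402.1°.
+402.1° lies outside (−180°, 180°]; subtract 360° → +42.1°.

+42.1°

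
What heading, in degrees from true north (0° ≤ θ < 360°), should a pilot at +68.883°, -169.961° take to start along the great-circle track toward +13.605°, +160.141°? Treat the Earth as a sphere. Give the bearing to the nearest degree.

215°

Δλ = 160.141 − -169.961 = 330.102°; wrapped into (−180°, 180°]: -29.898°.
θ = atan2( sin Δλ · cos φ₂ , cos φ₁ · sin φ₂ − sin φ₁ · cos φ₂ · cos Δλ )
  = atan2(-0.48447, -0.70126) = -145.361° → normalised to [0°, 360°): 214.639°.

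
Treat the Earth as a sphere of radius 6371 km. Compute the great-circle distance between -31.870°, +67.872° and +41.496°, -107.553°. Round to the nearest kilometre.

Δλ = -107.553 − 67.872 = -175.425°.
Δφ = 41.496 − -31.870 = 73.366°.
a = sin²(Δφ/2) + cos φ₁ · cos φ₂ · sin²(Δλ/2) = 0.991947.
c = 2·atan2(√a, √(1−a)) = 2.96187 rad → d = 6371·c ≈ 18870.08 km.

18870 km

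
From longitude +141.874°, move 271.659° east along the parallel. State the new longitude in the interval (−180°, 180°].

+53.533°

Start at +141.874°; shift +271.659° → +413.533°.
+413.533° lies outside (−180°, 180°]; subtract 360° → +53.533°.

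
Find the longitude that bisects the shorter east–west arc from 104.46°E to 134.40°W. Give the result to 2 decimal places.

165.03°E

Signed shortest Δλ from +104.46° to -134.40° is +121.14°.
Midpoint longitude = +104.46° + (+121.14°)/2 = +104.46° + 60.57° = +165.03°.
(The naïve average (+104.46 + -134.40)/2 = -14.97° is on the wrong side of the globe.)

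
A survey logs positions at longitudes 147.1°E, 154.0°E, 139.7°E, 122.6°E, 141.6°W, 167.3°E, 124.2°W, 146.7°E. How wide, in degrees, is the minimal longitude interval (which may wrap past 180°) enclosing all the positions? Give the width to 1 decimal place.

Sort the longitudes: -141.6°, -124.2°, +122.6°, +139.7°, +146.7°, +147.1°, +154.0°, +167.3°.
Eastward gaps between consecutive values (wrapping around): 17.4°, 246.8°, 17.1°, 7.0°, 0.4°, 6.9°, 13.3°, 51.1°.
Largest gap = 246.8° ⇒ minimal covering band is its complement: 360° − 246.8° = 113.2°.
Band runs from +122.6° eastward to -124.2°, crossing the antimeridian.

113.2°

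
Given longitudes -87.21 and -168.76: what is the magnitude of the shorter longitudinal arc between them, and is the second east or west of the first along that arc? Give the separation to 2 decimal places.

81.55° west

Raw difference: -168.76 − -87.21 = -81.55°.
Normalise into (−180°, 180°]: -81.55° stays -81.55°.
Negative ⇒ the second point lies to the west; separation 81.55°.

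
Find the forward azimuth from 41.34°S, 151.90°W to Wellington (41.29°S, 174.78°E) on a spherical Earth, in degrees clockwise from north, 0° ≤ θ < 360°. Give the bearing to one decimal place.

Δλ = 174.78 − -151.90 = 326.68°; wrapped into (−180°, 180°]: -33.32°.
θ = atan2( sin Δλ · cos φ₂ , cos φ₁ · sin φ₂ − sin φ₁ · cos φ₂ · cos Δλ )
  = atan2(-0.41274, -0.08071) = -101.065° → normalised to [0°, 360°): 258.935°.

258.9°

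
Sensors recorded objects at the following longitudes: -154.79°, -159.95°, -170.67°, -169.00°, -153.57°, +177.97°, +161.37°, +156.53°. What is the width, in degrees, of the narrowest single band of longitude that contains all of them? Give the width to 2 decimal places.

49.90°

Sort the longitudes: -170.67°, -169.00°, -159.95°, -154.79°, -153.57°, +156.53°, +161.37°, +177.97°.
Eastward gaps between consecutive values (wrapping around): 1.67°, 9.05°, 5.16°, 1.22°, 310.10°, 4.84°, 16.60°, 11.36°.
Largest gap = 310.10° ⇒ minimal covering band is its complement: 360° − 310.10° = 49.90°.
Band runs from +156.53° eastward to -153.57°, crossing the antimeridian.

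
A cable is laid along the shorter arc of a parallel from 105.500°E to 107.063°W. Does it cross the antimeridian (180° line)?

Yes

Naïve |-107.063 − 105.500| = 212.563° > 180°, so the shorter arc goes the other way round — across 180°.
Signed shortest Δλ = ((-107.063 − 105.500 + 180) mod 360) − 180 = 147.437°.
Going east by 147.437° from +105.500° passes through 180° before reaching -107.063°.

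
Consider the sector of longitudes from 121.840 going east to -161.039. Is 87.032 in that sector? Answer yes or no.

Band width going east from +121.840° to -161.039°: ((-161.039 − 121.840) mod 360) = 77.121°.
Offset of +87.032° east of the west edge: ((87.032 − 121.840) mod 360) = 325.192°.
325.192° > 77.121° ⇒ outside.

No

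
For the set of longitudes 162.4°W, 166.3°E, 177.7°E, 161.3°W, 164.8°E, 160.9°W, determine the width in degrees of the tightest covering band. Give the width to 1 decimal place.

34.3°

Sort the longitudes: -162.4°, -161.3°, -160.9°, +164.8°, +166.3°, +177.7°.
Eastward gaps between consecutive values (wrapping around): 1.1°, 0.4°, 325.7°, 1.5°, 11.4°, 19.9°.
Largest gap = 325.7° ⇒ minimal covering band is its complement: 360° − 325.7° = 34.3°.
Band runs from +164.8° eastward to -160.9°, crossing the antimeridian.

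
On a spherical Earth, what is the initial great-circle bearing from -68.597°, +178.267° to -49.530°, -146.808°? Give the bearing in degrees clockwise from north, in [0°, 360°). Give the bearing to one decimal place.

Δλ = -146.808 − 178.267 = -325.075°; wrapped into (−180°, 180°]: 34.925°.
θ = atan2( sin Δλ · cos φ₂ , cos φ₁ · sin φ₂ − sin φ₁ · cos φ₂ · cos Δλ )
  = atan2(0.37158, 0.21784) = 59.619° → normalised to [0°, 360°): 59.619°.

59.6°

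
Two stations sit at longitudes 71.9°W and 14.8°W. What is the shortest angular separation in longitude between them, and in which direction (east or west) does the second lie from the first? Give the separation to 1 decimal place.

57.1° east

Raw difference: -14.8 − -71.9 = 57.1°.
Normalise into (−180°, 180°]: 57.1° stays 57.1°.
Positive ⇒ the second point lies to the east; separation 57.1°.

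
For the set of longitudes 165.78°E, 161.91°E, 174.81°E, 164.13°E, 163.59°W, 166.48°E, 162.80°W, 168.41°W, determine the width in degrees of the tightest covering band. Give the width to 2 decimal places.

35.29°

Sort the longitudes: -168.41°, -163.59°, -162.80°, +161.91°, +164.13°, +165.78°, +166.48°, +174.81°.
Eastward gaps between consecutive values (wrapping around): 4.82°, 0.79°, 324.71°, 2.22°, 1.65°, 0.70°, 8.33°, 16.78°.
Largest gap = 324.71° ⇒ minimal covering band is its complement: 360° − 324.71° = 35.29°.
Band runs from +161.91° eastward to -162.80°, crossing the antimeridian.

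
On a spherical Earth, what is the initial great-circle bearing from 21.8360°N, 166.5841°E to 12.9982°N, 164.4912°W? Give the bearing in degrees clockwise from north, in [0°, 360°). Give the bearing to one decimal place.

Δλ = -164.4912 − 166.5841 = -331.0753°; wrapped into (−180°, 180°]: 28.9247°.
θ = atan2( sin Δλ · cos φ₂ , cos φ₁ · sin φ₂ − sin φ₁ · cos φ₂ · cos Δλ )
  = atan2(0.47127, -0.10843) = 102.957° → normalised to [0°, 360°): 102.957°.

103.0°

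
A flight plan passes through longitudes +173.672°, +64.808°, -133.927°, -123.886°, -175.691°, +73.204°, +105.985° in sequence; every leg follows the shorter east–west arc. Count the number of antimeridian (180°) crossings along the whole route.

2

Leg 1: +173.672° → +64.808°, shortest Δλ = -108.864° (west) — does not cross 180°.
Leg 2: +64.808° → -133.927°, shortest Δλ = 161.265° (east) — crosses 180°.
Leg 3: -133.927° → -123.886°, shortest Δλ = 10.041° (east) — does not cross 180°.
Leg 4: -123.886° → -175.691°, shortest Δλ = -51.805° (west) — does not cross 180°.
Leg 5: -175.691° → +73.204°, shortest Δλ = -111.105° (west) — crosses 180°.
Leg 6: +73.204° → +105.985°, shortest Δλ = 32.781° (east) — does not cross 180°.
Total crossings: 2.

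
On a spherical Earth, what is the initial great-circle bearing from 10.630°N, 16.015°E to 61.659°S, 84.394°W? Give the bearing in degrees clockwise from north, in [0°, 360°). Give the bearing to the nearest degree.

Δλ = -84.394 − 16.015 = -100.409°.
θ = atan2( sin Δλ · cos φ₂ , cos φ₁ · sin φ₂ − sin φ₁ · cos φ₂ · cos Δλ )
  = atan2(-0.46691, -0.84921) = -151.198° → normalised to [0°, 360°): 208.802°.

209°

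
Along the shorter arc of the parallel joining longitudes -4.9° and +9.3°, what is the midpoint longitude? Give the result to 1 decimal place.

+2.2°

Signed shortest Δλ from -4.9° to +9.3° is +14.2°.
Midpoint longitude = -4.9° + (+14.2°)/2 = -4.9° + 7.1° = +2.2°.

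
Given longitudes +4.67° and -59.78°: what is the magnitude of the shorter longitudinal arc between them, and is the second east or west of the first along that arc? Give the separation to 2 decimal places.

64.45° west

Raw difference: -59.78 − 4.67 = -64.45°.
Normalise into (−180°, 180°]: -64.45° stays -64.45°.
Negative ⇒ the second point lies to the west; separation 64.45°.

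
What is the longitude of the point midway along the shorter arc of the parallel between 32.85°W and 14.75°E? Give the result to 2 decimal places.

Signed shortest Δλ from -32.85° to +14.75° is +47.60°.
Midpoint longitude = -32.85° + (+47.60°)/2 = -32.85° + 23.80° = -9.05°.

9.05°W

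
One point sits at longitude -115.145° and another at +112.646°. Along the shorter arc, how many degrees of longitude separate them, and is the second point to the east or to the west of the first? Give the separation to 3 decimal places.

Raw difference: 112.646 − -115.145 = 227.791°.
Normalise into (−180°, 180°]: 227.791° − 360° = -132.209°.
Negative ⇒ the second point lies to the west; separation 132.209°.

132.209° west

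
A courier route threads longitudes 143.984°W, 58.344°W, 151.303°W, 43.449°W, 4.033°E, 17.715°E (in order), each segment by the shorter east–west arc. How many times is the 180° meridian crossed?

0

Leg 1: -143.984° → -58.344°, shortest Δλ = 85.64° (east) — does not cross 180°.
Leg 2: -58.344° → -151.303°, shortest Δλ = -92.959° (west) — does not cross 180°.
Leg 3: -151.303° → -43.449°, shortest Δλ = 107.854° (east) — does not cross 180°.
Leg 4: -43.449° → +4.033°, shortest Δλ = 47.482° (east) — does not cross 180°.
Leg 5: +4.033° → +17.715°, shortest Δλ = 13.682° (east) — does not cross 180°.
Total crossings: 0.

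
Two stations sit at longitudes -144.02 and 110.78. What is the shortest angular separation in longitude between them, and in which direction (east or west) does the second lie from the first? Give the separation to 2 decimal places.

105.20° west

Raw difference: 110.78 − -144.02 = 254.8°.
Normalise into (−180°, 180°]: 254.8° − 360° = -105.2°.
Negative ⇒ the second point lies to the west; separation 105.20°.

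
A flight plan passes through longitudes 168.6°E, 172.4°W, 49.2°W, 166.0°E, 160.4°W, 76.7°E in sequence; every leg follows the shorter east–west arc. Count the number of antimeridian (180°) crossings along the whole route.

4

Leg 1: +168.6° → -172.4°, shortest Δλ = 19.0° (east) — crosses 180°.
Leg 2: -172.4° → -49.2°, shortest Δλ = 123.2° (east) — does not cross 180°.
Leg 3: -49.2° → +166.0°, shortest Δλ = -144.8° (west) — crosses 180°.
Leg 4: +166.0° → -160.4°, shortest Δλ = 33.6° (east) — crosses 180°.
Leg 5: -160.4° → +76.7°, shortest Δλ = -122.9° (west) — crosses 180°.
Total crossings: 4.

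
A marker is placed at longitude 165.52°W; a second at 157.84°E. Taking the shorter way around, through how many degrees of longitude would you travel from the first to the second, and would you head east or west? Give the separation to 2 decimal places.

36.64° west

Raw difference: 157.84 − -165.52 = 323.36°.
Normalise into (−180°, 180°]: 323.36° − 360° = -36.64°.
Negative ⇒ the second point lies to the west; separation 36.64°.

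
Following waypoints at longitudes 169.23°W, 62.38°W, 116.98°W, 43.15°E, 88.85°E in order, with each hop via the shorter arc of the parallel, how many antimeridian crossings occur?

Leg 1: -169.23° → -62.38°, shortest Δλ = 106.85° (east) — does not cross 180°.
Leg 2: -62.38° → -116.98°, shortest Δλ = -54.6° (west) — does not cross 180°.
Leg 3: -116.98° → +43.15°, shortest Δλ = 160.13° (east) — does not cross 180°.
Leg 4: +43.15° → +88.85°, shortest Δλ = 45.7° (east) — does not cross 180°.
Total crossings: 0.

0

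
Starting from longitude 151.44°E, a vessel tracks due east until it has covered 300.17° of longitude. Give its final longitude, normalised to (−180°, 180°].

Start at +151.44°; shift +300.17° → +451.61°.
+451.61° lies outside (−180°, 180°]; subtract 360° → +91.61°.

91.61°E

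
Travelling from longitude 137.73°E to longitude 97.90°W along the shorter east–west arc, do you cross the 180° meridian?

Naïve |-97.90 − 137.73| = 235.63° > 180°, so the shorter arc goes the other way round — across 180°.
Signed shortest Δλ = ((-97.90 − 137.73 + 180) mod 360) − 180 = 124.37°.
Going east by 124.37° from +137.73° passes through 180° before reaching -97.90°.

Yes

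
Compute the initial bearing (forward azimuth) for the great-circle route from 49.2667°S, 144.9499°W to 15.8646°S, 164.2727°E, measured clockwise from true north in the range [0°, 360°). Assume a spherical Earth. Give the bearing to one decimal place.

290.8°

Δλ = 164.2727 − -144.9499 = 309.2226°; wrapped into (−180°, 180°]: -50.7774°.
θ = atan2( sin Δλ · cos φ₂ , cos φ₁ · sin φ₂ − sin φ₁ · cos φ₂ · cos Δλ )
  = atan2(-0.74519, 0.28252) = -69.237° → normalised to [0°, 360°): 290.763°.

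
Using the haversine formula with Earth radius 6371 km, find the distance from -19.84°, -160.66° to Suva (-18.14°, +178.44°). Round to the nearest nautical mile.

Δλ = 178.44 − -160.66 = 339.10°; wrapped into (−180°, 180°]: -20.90°.
Δφ = -18.14 − -19.84 = 1.70°.
a = sin²(Δφ/2) + cos φ₁ · cos φ₂ · sin²(Δλ/2) = 0.029627.
c = 2·atan2(√a, √(1−a)) = 0.34597 rad → d = 6371·c ≈ 2204.20 km ≈ 1190.17 nmi.

1190 nmi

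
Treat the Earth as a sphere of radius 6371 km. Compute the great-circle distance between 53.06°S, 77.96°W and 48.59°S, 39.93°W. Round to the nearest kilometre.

Δλ = -39.93 − -77.96 = 38.03°.
Δφ = -48.59 − -53.06 = 4.47°.
a = sin²(Δφ/2) + cos φ₁ · cos φ₂ · sin²(Δλ/2) = 0.043719.
c = 2·atan2(√a, √(1−a)) = 0.42129 rad → d = 6371·c ≈ 2684.05 km.

2684 km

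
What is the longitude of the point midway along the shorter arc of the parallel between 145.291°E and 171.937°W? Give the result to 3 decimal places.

Signed shortest Δλ from +145.291° to -171.937° is +42.772°.
Midpoint longitude = +145.291° + (+42.772°)/2 = +145.291° + 21.386° = +166.677°.
(The naïve average (+145.291 + -171.937)/2 = -13.323° is on the wrong side of the globe.)

166.677°E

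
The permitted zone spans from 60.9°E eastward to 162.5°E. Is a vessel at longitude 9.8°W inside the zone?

No

Band width going east from +60.9° to +162.5°: ((162.5 − 60.9) mod 360) = 101.6°.
Offset of -9.8° east of the west edge: ((-9.8 − 60.9) mod 360) = 289.3°.
289.3° > 101.6° ⇒ outside.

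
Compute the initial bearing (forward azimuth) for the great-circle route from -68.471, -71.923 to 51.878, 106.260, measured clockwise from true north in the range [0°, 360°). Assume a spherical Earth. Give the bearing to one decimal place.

Δλ = 106.260 − -71.923 = 178.183°.
θ = atan2( sin Δλ · cos φ₂ , cos φ₁ · sin φ₂ − sin φ₁ · cos φ₂ · cos Δλ )
  = atan2(0.01957, -0.28528) = 176.075° → normalised to [0°, 360°): 176.075°.

176.1°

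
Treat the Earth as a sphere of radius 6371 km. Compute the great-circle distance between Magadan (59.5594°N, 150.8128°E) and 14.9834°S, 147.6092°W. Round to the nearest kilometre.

Δλ = -147.6092 − 150.8128 = -298.4220°; wrapped into (−180°, 180°]: 61.5780°.
Δφ = -14.9834 − 59.5594 = -74.5428°.
a = sin²(Δφ/2) + cos φ₁ · cos φ₂ · sin²(Δλ/2) = 0.494978.
c = 2·atan2(√a, √(1−a)) = 1.56075 rad → d = 6371·c ≈ 9943.55 km.

9944 km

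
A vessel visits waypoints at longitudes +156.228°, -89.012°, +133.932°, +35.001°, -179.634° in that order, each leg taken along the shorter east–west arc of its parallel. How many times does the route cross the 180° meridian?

Leg 1: +156.228° → -89.012°, shortest Δλ = 114.76° (east) — crosses 180°.
Leg 2: -89.012° → +133.932°, shortest Δλ = -137.056° (west) — crosses 180°.
Leg 3: +133.932° → +35.001°, shortest Δλ = -98.931° (west) — does not cross 180°.
Leg 4: +35.001° → -179.634°, shortest Δλ = 145.365° (east) — crosses 180°.
Total crossings: 3.

3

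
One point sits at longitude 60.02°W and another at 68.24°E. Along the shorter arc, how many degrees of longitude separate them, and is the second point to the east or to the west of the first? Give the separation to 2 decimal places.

128.26° east

Raw difference: 68.24 − -60.02 = 128.26°.
Normalise into (−180°, 180°]: 128.26° stays 128.26°.
Positive ⇒ the second point lies to the east; separation 128.26°.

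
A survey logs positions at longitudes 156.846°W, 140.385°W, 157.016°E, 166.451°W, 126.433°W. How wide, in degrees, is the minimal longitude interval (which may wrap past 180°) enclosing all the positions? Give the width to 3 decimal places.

76.551°

Sort the longitudes: -166.451°, -156.846°, -140.385°, -126.433°, +157.016°.
Eastward gaps between consecutive values (wrapping around): 9.605°, 16.461°, 13.952°, 283.449°, 36.533°.
Largest gap = 283.449° ⇒ minimal covering band is its complement: 360° − 283.449° = 76.551°.
Band runs from +157.016° eastward to -126.433°, crossing the antimeridian.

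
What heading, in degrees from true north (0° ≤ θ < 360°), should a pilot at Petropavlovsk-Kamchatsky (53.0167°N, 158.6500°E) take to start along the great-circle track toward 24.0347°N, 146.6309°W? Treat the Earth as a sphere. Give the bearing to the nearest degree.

Δλ = -146.6309 − 158.6500 = -305.2809°; wrapped into (−180°, 180°]: 54.7191°.
θ = atan2( sin Δλ · cos φ₂ , cos φ₁ · sin φ₂ − sin φ₁ · cos φ₂ · cos Δλ )
  = atan2(0.74555, -0.17636) = 103.309° → normalised to [0°, 360°): 103.309°.

103°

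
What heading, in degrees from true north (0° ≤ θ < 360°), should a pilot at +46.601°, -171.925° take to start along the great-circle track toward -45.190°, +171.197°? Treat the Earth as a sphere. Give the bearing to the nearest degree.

Δλ = 171.197 − -171.925 = 343.122°; wrapped into (−180°, 180°]: -16.878°.
θ = atan2( sin Δλ · cos φ₂ , cos φ₁ · sin φ₂ − sin φ₁ · cos φ₂ · cos Δλ )
  = atan2(-0.20462, -0.97745) = -168.177° → normalised to [0°, 360°): 191.823°.

192°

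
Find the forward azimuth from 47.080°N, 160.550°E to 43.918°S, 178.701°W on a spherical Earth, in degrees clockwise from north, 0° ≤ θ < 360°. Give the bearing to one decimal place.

Δλ = -178.701 − 160.550 = -339.251°; wrapped into (−180°, 180°]: 20.749°.
θ = atan2( sin Δλ · cos φ₂ , cos φ₁ · sin φ₂ − sin φ₁ · cos φ₂ · cos Δλ )
  = atan2(0.25520, -0.96564) = 165.196° → normalised to [0°, 360°): 165.196°.

165.2°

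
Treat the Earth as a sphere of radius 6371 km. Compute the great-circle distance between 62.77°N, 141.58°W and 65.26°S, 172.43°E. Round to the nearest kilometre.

Δλ = 172.43 − -141.58 = 314.01°; wrapped into (−180°, 180°]: -45.99°.
Δφ = -65.26 − 62.77 = -128.03°.
a = sin²(Δφ/2) + cos φ₁ · cos φ₂ · sin²(Δλ/2) = 0.837260.
c = 2·atan2(√a, √(1−a)) = 2.31111 rad → d = 6371·c ≈ 14724.09 km.

14724 km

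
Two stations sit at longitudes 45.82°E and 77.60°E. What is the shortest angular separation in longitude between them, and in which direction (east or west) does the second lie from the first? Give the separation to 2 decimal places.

Raw difference: 77.60 − 45.82 = 31.78°.
Normalise into (−180°, 180°]: 31.78° stays 31.78°.
Positive ⇒ the second point lies to the east; separation 31.78°.

31.78° east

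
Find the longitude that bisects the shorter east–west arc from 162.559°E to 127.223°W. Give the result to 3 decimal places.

162.332°W

Signed shortest Δλ from +162.559° to -127.223° is +70.218°.
Midpoint longitude = +162.559° + (+70.218°)/2 = +162.559° + 35.109° = +197.668°.
Normalise into (−180°, 180°]: -162.332°.
(The naïve average (+162.559 + -127.223)/2 = 17.668° is on the wrong side of the globe.)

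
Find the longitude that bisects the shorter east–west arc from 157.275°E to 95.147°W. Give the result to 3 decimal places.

148.936°W

Signed shortest Δλ from +157.275° to -95.147° is +107.578°.
Midpoint longitude = +157.275° + (+107.578°)/2 = +157.275° + 53.789° = +211.064°.
Normalise into (−180°, 180°]: -148.936°.
(The naïve average (+157.275 + -95.147)/2 = 31.064° is on the wrong side of the globe.)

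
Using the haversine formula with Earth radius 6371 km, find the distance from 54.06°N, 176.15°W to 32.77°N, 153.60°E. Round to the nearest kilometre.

3355 km

Δλ = 153.60 − -176.15 = 329.75°; wrapped into (−180°, 180°]: -30.25°.
Δφ = 32.77 − 54.06 = -21.29°.
a = sin²(Δφ/2) + cos φ₁ · cos φ₂ · sin²(Δλ/2) = 0.067723.
c = 2·atan2(√a, √(1−a)) = 0.52653 rad → d = 6371·c ≈ 3354.55 km.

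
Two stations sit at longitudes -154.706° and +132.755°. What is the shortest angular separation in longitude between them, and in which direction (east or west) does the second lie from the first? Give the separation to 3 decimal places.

Raw difference: 132.755 − -154.706 = 287.461°.
Normalise into (−180°, 180°]: 287.461° − 360° = -72.539°.
Negative ⇒ the second point lies to the west; separation 72.539°.

72.539° west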